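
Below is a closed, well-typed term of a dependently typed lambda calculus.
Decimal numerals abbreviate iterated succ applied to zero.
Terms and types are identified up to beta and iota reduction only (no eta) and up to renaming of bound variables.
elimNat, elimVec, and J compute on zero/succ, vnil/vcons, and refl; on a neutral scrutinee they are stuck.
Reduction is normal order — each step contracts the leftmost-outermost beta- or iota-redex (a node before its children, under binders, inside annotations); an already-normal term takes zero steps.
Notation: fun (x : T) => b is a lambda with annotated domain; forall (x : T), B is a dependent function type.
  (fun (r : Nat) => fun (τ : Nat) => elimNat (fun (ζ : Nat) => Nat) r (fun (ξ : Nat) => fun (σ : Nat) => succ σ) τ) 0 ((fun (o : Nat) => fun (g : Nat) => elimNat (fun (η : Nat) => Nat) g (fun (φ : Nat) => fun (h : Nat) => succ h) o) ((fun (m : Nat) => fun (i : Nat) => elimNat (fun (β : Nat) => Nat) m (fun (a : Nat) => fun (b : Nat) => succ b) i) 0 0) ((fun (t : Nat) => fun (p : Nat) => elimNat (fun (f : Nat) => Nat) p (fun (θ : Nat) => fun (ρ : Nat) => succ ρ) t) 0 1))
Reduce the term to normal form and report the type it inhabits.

resulting normal form:
  1
inferred type:
  Nat
observation: 15 normal-order steps normalize the term, beginning with a beta-redex.


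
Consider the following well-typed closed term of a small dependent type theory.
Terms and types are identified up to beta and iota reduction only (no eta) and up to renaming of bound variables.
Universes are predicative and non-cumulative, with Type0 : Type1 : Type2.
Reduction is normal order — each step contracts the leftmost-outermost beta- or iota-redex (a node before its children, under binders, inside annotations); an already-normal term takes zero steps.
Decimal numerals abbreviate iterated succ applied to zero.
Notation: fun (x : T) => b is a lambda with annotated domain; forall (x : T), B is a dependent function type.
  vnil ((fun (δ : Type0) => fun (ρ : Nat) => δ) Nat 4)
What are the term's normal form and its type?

reduced normal form:
  vnil Nat
inferred type:
  Vec Nat 0


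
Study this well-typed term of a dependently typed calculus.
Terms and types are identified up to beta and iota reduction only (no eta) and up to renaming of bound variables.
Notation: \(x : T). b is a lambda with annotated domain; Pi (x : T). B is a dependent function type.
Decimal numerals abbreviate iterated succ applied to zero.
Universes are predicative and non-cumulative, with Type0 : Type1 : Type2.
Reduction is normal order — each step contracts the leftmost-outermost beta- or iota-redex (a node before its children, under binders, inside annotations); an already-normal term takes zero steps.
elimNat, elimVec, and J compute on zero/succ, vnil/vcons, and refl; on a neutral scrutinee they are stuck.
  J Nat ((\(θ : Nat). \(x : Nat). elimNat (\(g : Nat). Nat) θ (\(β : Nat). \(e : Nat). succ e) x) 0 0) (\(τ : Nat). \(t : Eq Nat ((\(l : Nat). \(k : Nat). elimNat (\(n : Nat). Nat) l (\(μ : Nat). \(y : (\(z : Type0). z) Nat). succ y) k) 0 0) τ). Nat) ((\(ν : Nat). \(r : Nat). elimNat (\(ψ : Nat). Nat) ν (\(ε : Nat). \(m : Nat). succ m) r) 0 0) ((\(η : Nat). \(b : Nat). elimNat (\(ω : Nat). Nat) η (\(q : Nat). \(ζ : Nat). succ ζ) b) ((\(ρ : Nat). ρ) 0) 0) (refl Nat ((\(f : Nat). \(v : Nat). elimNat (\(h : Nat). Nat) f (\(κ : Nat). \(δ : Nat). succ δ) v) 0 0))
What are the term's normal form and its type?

reduced normal form:
  0
inferred type:
  Nat
observation: contracting a J iota-redex first, the term normalizes in 4 steps.


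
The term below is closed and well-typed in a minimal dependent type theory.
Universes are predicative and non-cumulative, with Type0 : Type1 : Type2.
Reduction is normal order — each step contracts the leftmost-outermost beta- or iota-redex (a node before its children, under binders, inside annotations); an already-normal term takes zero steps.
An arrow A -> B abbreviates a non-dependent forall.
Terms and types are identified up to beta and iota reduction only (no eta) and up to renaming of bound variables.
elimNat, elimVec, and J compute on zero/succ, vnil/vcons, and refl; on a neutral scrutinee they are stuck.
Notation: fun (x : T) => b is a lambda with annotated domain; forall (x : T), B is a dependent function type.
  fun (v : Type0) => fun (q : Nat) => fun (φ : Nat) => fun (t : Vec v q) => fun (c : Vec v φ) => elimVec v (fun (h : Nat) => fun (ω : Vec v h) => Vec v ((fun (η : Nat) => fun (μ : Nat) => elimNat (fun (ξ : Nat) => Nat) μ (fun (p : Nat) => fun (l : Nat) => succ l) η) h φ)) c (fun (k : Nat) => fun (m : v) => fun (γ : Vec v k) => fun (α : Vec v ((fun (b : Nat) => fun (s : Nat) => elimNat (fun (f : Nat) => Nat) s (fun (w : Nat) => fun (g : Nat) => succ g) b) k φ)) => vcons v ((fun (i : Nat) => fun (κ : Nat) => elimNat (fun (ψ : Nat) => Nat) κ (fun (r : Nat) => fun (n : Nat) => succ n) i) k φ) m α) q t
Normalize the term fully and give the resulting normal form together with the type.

resulting normal form:
  fun (v : Type0) => fun (q : Nat) => fun (φ : Nat) => fun (t : Vec v q) => fun (c : Vec v φ) => elimVec v (fun (h : Nat) => fun (ω : Vec v h) => Vec v (elimNat (fun (η : Nat) => Nat) φ (fun (μ : Nat) => fun (ξ : Nat) => succ ξ) h)) c (fun (p : Nat) => fun (l : v) => fun (k : Vec v p) => fun (m : Vec v (elimNat (fun (γ : Nat) => Nat) φ (fun (α : Nat) => fun (b : Nat) => succ b) p)) => vcons v (elimNat (fun (s : Nat) => Nat) φ (fun (f : Nat) => fun (w : Nat) => succ w) p) l m) q t
inferred type:
  forall (v : Type0), forall (q : Nat), forall (φ : Nat), Vec v q -> Vec v φ -> Vec v (elimNat (fun (t : Nat) => Nat) φ (fun (c : Nat) => fun (h : Nat) => succ h) q)
observation: the term reaches its normal form after 6 normal-order steps.


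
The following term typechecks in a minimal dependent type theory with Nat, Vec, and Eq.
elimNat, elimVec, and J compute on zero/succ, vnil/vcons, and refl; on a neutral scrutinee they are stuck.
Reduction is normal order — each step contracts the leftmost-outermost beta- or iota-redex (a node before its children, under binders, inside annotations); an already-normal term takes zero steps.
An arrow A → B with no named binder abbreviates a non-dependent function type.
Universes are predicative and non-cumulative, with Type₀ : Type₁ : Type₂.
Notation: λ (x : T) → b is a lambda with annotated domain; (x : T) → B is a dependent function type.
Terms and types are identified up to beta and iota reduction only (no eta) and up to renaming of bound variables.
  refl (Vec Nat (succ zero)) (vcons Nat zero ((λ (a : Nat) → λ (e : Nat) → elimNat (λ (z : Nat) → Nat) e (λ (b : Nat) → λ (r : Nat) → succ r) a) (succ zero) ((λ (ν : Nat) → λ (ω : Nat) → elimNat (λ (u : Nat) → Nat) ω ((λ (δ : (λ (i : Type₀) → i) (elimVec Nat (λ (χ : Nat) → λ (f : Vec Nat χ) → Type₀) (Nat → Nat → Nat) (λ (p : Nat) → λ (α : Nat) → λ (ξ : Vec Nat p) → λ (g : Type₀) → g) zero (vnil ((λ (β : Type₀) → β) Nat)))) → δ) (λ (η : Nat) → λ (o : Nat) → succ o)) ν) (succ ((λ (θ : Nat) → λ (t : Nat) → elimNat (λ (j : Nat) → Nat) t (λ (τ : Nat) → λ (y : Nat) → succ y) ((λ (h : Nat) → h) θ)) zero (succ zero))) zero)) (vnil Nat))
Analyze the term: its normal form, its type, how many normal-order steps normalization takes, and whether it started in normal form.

resulting normal form:
  refl (Vec Nat (succ zero)) (vcons Nat zero (succ (succ (succ zero))) (vnil Nat))
inferred type:
  Eq (Vec Nat (succ zero)) (vcons Nat zero (succ (succ (succ zero))) (vnil Nat)) (vcons Nat zero (succ (succ (succ zero))) (vnil Nat))
reduction steps (normal order): 21
term was already normal: no
first contracted redex: a beta-redex


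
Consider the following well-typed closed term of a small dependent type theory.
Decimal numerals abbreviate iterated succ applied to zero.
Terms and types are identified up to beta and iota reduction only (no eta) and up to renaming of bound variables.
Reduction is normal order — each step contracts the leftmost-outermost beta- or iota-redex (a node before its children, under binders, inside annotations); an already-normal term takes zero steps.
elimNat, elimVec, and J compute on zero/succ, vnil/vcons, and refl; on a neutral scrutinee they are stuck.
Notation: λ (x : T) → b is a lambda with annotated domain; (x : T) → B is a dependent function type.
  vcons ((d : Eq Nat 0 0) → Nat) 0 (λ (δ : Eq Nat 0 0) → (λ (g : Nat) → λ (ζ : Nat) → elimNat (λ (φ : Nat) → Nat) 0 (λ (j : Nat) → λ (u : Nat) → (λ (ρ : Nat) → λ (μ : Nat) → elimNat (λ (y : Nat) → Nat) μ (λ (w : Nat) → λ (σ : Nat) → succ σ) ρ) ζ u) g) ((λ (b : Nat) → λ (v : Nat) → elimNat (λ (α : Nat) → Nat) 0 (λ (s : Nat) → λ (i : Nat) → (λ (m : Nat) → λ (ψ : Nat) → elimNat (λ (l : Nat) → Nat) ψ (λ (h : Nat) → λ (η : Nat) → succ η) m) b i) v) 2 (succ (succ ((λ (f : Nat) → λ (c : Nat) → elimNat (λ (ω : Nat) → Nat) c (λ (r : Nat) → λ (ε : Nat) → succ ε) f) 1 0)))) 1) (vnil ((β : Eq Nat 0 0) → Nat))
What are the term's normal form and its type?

reduced normal form:
  vcons ((d : Eq Nat 0 0) → Nat) 0 (λ (δ : Eq Nat 0 0) → 6) (vnil ((g : Eq Nat 0 0) → Nat))
type:
  Vec ((d : Eq Nat 0 0) → Nat) 1
observation: normalization takes exactly 72 steps under the normal-order strategy.


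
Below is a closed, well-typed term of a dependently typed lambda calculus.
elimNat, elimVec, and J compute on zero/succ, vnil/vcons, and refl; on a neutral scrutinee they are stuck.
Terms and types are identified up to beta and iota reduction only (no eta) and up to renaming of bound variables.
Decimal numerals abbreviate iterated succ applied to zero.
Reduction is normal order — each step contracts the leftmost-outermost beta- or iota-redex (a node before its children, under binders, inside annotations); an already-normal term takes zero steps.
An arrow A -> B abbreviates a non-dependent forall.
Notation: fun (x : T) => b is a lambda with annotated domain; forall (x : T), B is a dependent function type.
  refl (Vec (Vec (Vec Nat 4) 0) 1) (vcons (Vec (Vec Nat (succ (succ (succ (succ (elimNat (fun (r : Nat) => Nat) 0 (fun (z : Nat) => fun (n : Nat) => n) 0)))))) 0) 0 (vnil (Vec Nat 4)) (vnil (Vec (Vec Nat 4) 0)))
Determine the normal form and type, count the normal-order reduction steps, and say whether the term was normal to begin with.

resulting normal form:
  refl (Vec (Vec (Vec Nat 4) 0) 1) (vcons (Vec (Vec Nat 4) 0) 0 (vnil (Vec Nat 4)) (vnil (Vec (Vec Nat 4) 0)))
type:
  Eq (Vec (Vec (Vec Nat 4) 0) 1) (vcons (Vec (Vec Nat 4) 0) 0 (vnil (Vec Nat 4)) (vnil (Vec (Vec Nat 4) 0))) (vcons (Vec (Vec Nat 4) 0) 0 (vnil (Vec Nat 4)) (vnil (Vec (Vec Nat 4) 0)))
normal-order step count: 1
term was already normal: no
first contracted redex: an elimNat iota-redex


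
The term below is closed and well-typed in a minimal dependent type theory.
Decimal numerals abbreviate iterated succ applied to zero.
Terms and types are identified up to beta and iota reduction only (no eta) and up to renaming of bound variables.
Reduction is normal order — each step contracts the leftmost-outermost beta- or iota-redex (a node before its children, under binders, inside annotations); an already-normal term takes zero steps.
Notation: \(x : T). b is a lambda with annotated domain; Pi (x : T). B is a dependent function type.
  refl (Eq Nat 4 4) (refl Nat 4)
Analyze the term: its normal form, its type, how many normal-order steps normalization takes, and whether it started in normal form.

normal form:
  refl (Eq Nat 4 4) (refl Nat 4)
type:
  Eq (Eq Nat 4 4) (refl Nat 4) (refl Nat 4)
normal-order step count: 0
started in normal form: yes


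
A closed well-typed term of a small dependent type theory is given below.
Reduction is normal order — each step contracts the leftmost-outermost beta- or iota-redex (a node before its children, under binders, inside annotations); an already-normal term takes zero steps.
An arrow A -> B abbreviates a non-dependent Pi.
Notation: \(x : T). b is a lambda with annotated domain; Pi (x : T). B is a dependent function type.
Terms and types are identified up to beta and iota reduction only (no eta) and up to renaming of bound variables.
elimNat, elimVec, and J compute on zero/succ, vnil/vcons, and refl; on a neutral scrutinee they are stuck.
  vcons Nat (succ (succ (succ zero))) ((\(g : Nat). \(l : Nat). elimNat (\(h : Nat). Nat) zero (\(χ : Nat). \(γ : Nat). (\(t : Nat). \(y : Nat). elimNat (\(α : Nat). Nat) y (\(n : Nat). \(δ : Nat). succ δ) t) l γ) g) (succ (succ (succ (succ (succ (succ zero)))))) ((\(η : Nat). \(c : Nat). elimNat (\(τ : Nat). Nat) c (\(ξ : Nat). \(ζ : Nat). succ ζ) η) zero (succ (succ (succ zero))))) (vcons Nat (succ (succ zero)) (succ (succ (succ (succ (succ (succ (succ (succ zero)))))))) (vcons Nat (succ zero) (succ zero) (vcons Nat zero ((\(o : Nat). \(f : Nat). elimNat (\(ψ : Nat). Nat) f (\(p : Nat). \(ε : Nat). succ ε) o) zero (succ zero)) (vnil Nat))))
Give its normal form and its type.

normal form:
  vcons Nat (succ (succ (succ zero))) (succ (succ (succ (succ (succ (succ (succ (succ (succ (succ (succ (succ (succ (succ (succ (succ (succ (succ zero)))))))))))))))))) (vcons Nat (succ (succ zero)) (succ (succ (succ (succ (succ (succ (succ (succ zero)))))))) (vcons Nat (succ zero) (succ zero) (vcons Nat zero (succ zero) (vnil Nat))))
type:
  Vec Nat (succ (succ (succ (succ zero))))


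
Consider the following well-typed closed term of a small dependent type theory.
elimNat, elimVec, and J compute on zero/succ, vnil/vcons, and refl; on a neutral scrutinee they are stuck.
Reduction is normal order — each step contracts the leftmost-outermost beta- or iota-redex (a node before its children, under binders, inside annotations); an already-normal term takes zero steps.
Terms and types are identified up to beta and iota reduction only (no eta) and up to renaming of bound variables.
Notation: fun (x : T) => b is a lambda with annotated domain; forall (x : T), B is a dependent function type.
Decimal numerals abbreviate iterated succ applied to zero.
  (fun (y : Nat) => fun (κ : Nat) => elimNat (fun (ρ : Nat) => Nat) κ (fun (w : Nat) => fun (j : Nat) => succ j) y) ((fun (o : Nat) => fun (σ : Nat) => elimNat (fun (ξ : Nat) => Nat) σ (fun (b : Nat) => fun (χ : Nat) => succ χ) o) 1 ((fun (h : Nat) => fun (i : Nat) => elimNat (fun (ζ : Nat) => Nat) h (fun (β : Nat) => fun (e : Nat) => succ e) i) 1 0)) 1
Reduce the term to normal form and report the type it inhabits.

resulting normal form:
  3
the term's type:
  Nat


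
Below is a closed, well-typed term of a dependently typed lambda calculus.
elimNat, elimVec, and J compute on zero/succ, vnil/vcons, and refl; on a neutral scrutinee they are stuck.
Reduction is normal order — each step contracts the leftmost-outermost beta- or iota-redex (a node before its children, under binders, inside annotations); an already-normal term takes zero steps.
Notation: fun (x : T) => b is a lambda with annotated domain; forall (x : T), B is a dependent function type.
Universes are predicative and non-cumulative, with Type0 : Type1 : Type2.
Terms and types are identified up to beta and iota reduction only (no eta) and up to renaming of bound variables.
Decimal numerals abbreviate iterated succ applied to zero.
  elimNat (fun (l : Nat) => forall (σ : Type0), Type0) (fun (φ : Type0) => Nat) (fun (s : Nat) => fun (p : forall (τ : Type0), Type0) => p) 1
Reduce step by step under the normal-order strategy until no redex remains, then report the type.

reduction (normal order):
  elimNat (fun (l : Nat) => forall (σ : Type0), Type0) (fun (φ : Type0) => Nat) (fun (s : Nat) => fun (p : forall (τ : Type0), Type0) => p) 1
  ~> (fun (l : Nat) => fun (σ : forall (φ : Type0), Type0) => σ) 0 (elimNat (fun (s : Nat) => forall (p : Type0), Type0) (fun (τ : Type0) => Nat) (fun (q : Nat) => fun (ε : forall (e : Type0), Type0) => ε) 0)
  ~> (fun (l : forall (σ : Type0), Type0) => l) (elimNat (fun (φ : Nat) => forall (s : Type0), Type0) (fun (p : Type0) => Nat) (fun (τ : Nat) => fun (q : forall (ε : Type0), Type0) => q) 0)
  ~> elimNat (fun (l : Nat) => forall (σ : Type0), Type0) (fun (φ : Type0) => Nat) (fun (s : Nat) => fun (p : forall (τ : Type0), Type0) => p) 0
  ~> fun (l : Type0) => Nat
the term's type:
  forall (l : Type0), Type0


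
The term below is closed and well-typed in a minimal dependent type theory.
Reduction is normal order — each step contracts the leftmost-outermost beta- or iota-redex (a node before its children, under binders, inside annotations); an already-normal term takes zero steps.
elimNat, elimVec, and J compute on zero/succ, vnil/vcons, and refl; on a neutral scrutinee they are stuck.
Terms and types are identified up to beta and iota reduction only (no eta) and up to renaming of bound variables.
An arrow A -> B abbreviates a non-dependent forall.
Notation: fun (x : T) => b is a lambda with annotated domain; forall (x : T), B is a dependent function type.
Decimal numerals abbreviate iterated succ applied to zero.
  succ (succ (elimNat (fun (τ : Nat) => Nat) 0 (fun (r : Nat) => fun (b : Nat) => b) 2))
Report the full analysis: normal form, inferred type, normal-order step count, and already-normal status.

normal form:
  2
the term's type:
  Nat
normal-order step count: 7
already normal: no
first redex: an elimNat iota-redex


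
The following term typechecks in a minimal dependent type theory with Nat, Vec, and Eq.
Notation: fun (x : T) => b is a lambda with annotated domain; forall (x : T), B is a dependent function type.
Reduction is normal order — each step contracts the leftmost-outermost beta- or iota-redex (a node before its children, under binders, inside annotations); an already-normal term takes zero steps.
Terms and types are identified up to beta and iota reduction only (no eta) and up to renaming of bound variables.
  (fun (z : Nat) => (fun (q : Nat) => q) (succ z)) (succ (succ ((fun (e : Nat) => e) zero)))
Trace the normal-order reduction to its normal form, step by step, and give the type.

normal-order reduction sequence:
  (fun (z : Nat) => (fun (q : Nat) => q) (succ z)) (succ (succ ((fun (e : Nat) => e) zero)))
  ~> (fun (z : Nat) => z) (succ (succ (succ ((fun (q : Nat) => q) zero))))
  ~> succ (succ (succ ((fun (z : Nat) => z) zero)))
  ~> succ (succ (succ zero))
type:
  Nat


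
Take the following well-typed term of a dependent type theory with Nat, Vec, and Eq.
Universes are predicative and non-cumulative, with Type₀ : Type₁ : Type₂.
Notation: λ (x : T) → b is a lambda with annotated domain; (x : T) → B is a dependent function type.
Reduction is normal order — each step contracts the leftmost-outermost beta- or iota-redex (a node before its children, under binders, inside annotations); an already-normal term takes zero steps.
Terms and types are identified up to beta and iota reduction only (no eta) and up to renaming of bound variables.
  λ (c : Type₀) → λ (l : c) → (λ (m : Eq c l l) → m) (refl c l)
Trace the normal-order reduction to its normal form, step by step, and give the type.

normal-order reduction sequence:
  λ (c : Type₀) → λ (l : c) → (λ (m : Eq c l l) → m) (refl c l)
  ~> λ (c : Type₀) → λ (l : c) → refl c l
inferred type:
  (c : Type₀) → (l : c) → Eq c l l


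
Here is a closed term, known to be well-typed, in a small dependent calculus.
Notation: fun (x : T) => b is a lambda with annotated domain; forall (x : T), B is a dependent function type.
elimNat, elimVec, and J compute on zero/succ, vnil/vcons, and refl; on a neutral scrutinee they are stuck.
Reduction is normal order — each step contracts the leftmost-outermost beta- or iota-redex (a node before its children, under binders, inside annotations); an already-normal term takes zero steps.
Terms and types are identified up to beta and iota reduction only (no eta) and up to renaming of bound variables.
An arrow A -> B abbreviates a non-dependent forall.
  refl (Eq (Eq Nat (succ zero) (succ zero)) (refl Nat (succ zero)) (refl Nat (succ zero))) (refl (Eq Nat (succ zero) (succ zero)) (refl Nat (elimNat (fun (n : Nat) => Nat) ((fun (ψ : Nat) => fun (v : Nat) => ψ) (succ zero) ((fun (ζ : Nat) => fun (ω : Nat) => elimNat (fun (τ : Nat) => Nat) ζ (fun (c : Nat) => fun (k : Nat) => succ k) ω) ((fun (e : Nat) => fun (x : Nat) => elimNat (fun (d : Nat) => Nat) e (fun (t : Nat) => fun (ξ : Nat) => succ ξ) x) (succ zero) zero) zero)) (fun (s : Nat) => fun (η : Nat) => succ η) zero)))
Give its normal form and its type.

reduced normal form:
  refl (Eq (Eq Nat (succ zero) (succ zero)) (refl Nat (succ zero)) (refl Nat (succ zero))) (refl (Eq Nat (succ zero) (succ zero)) (refl Nat (succ zero)))
type:
  Eq (Eq (Eq Nat (succ zero) (succ zero)) (refl Nat (succ zero)) (refl Nat (succ zero))) (refl (Eq Nat (succ zero) (succ zero)) (refl Nat (succ zero))) (refl (Eq Nat (succ zero) (succ zero)) (refl Nat (succ zero)))
observation: the term reaches its normal form after 3 normal-order steps.


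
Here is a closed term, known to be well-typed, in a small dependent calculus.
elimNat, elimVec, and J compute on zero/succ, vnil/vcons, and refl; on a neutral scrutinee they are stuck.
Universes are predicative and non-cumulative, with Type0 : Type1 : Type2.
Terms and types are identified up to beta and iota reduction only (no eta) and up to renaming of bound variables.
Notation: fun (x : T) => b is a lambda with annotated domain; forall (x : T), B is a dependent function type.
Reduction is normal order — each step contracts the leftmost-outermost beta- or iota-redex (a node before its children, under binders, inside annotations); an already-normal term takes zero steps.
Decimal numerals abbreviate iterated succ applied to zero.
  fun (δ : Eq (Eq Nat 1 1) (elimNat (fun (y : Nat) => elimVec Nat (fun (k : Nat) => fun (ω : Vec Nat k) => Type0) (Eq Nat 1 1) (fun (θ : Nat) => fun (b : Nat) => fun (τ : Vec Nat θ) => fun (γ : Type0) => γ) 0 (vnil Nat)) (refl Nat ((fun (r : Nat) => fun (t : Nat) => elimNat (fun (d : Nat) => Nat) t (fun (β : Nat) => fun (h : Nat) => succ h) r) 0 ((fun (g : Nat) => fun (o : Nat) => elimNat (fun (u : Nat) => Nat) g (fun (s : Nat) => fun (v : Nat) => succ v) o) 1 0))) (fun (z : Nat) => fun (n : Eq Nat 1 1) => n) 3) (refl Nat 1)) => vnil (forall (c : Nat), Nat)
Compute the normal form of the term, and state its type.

normal form:
  fun (δ : Eq (Eq Nat 1 1) (refl Nat 1) (refl Nat 1)) => vnil (forall (y : Nat), Nat)
type:
  forall (δ : Eq (Eq Nat 1 1) (refl Nat 1) (refl Nat 1)), Vec (forall (y : Nat), Nat) 0
observation: 16 normal-order steps separate the term from its normal form.


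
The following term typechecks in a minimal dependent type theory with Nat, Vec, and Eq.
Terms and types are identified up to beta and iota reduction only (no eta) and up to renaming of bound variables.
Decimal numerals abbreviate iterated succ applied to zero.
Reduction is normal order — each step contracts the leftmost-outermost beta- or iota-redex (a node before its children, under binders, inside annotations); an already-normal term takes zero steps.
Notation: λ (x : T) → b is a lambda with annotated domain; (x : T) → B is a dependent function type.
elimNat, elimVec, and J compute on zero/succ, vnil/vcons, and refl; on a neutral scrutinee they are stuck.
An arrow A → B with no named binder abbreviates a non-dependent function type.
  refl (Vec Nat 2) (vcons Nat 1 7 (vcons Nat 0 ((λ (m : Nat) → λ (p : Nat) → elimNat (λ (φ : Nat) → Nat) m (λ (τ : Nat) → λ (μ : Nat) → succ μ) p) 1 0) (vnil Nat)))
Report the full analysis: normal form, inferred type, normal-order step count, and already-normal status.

resulting normal form:
  refl (Vec Nat 2) (vcons Nat 1 7 (vcons Nat 0 1 (vnil Nat)))
inferred type:
  Eq (Vec Nat 2) (vcons Nat 1 7 (vcons Nat 0 1 (vnil Nat))) (vcons Nat 1 7 (vcons Nat 0 1 (vnil Nat)))
normal-order step count: 3
term was already normal: no
first contracted redex: a beta-redex


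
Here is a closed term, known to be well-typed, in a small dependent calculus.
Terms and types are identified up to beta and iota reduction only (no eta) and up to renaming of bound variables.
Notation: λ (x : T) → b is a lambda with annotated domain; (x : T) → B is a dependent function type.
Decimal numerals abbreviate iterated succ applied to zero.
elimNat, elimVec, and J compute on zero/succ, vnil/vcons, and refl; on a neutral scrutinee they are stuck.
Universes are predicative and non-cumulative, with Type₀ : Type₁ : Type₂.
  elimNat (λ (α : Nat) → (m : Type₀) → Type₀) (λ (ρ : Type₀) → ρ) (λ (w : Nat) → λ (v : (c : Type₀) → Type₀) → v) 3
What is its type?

type:
  (α : Type₀) → Type₀


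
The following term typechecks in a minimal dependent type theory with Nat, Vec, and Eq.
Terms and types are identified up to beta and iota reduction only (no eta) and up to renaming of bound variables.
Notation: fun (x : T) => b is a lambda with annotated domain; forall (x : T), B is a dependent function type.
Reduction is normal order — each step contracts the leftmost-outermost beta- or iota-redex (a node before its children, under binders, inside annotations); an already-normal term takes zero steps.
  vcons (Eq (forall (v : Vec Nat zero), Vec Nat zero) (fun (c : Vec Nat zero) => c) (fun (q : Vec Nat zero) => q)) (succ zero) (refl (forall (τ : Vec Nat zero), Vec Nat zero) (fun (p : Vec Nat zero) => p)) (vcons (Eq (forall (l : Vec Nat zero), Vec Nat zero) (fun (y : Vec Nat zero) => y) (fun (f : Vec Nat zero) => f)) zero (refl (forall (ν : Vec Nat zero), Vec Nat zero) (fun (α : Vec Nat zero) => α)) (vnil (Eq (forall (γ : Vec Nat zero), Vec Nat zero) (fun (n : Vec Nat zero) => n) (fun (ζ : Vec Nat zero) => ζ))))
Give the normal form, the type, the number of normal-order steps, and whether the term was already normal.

resulting normal form:
  vcons (Eq (forall (v : Vec Nat zero), Vec Nat zero) (fun (c : Vec Nat zero) => c) (fun (q : Vec Nat zero) => q)) (succ zero) (refl (forall (τ : Vec Nat zero), Vec Nat zero) (fun (p : Vec Nat zero) => p)) (vcons (Eq (forall (l : Vec Nat zero), Vec Nat zero) (fun (y : Vec Nat zero) => y) (fun (f : Vec Nat zero) => f)) zero (refl (forall (ν : Vec Nat zero), Vec Nat zero) (fun (α : Vec Nat zero) => α)) (vnil (Eq (forall (γ : Vec Nat zero), Vec Nat zero) (fun (n : Vec Nat zero) => n) (fun (ζ : Vec Nat zero) => ζ))))
type:
  Vec (Eq (forall (v : Vec Nat zero), Vec Nat zero) (fun (c : Vec Nat zero) => c) (fun (q : Vec Nat zero) => q)) (succ (succ zero))
normal-order step count: 0
term was already normal: yes


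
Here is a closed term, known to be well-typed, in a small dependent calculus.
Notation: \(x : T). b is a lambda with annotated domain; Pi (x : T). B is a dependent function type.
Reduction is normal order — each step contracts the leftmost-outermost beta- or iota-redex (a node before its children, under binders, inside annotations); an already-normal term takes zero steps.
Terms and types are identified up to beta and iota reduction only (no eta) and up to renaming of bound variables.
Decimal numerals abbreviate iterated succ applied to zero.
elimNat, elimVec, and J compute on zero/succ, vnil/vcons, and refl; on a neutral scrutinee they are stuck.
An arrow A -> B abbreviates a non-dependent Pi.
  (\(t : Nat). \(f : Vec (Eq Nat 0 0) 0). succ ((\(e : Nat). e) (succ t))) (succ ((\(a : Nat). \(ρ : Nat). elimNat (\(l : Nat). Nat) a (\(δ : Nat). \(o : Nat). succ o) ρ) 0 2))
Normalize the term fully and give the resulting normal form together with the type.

normal form:
  \(t : Vec (Eq Nat 0 0) 0). 5
type:
  Vec (Eq Nat 0 0) 0 -> Nat


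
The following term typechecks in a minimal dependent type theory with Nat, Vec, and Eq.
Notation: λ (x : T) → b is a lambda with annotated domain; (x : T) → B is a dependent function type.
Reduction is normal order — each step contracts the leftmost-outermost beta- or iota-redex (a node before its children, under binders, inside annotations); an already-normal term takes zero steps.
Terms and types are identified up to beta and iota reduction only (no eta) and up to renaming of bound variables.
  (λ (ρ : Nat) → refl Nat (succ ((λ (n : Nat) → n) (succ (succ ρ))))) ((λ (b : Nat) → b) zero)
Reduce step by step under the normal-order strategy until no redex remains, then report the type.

normal-order reduction sequence:
  (λ (ρ : Nat) → refl Nat (succ ((λ (n : Nat) → n) (succ (succ ρ))))) ((λ (b : Nat) → b) zero)
  ~> refl Nat (succ ((λ (ρ : Nat) → ρ) (succ (succ ((λ (n : Nat) → n) zero)))))
  ~> refl Nat (succ (succ (succ ((λ (ρ : Nat) → ρ) zero))))
  ~> refl Nat (succ (succ (succ zero)))
the term's type:
  Eq Nat (succ (succ (succ zero))) (succ (succ (succ zero)))


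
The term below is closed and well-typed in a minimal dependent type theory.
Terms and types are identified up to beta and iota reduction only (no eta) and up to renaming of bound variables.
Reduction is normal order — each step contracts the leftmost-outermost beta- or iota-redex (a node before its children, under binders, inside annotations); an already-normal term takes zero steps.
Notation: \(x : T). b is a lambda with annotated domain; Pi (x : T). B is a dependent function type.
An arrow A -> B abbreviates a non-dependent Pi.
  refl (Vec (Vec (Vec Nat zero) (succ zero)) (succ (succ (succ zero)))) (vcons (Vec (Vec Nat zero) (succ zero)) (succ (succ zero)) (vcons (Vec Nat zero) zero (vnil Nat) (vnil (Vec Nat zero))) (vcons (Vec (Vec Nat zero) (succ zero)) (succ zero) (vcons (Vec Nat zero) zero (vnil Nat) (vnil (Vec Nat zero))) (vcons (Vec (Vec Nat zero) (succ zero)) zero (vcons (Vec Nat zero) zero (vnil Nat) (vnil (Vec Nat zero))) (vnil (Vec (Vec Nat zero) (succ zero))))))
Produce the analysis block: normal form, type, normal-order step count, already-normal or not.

normal form:
  refl (Vec (Vec (Vec Nat zero) (succ zero)) (succ (succ (succ zero)))) (vcons (Vec (Vec Nat zero) (succ zero)) (succ (succ zero)) (vcons (Vec Nat zero) zero (vnil Nat) (vnil (Vec Nat zero))) (vcons (Vec (Vec Nat zero) (succ zero)) (succ zero) (vcons (Vec Nat zero) zero (vnil Nat) (vnil (Vec Nat zero))) (vcons (Vec (Vec Nat zero) (succ zero)) zero (vcons (Vec Nat zero) zero (vnil Nat) (vnil (Vec Nat zero))) (vnil (Vec (Vec Nat zero) (succ zero))))))
the term's type:
  Eq (Vec (Vec (Vec Nat zero) (succ zero)) (succ (succ (succ zero)))) (vcons (Vec (Vec Nat zero) (succ zero)) (succ (succ zero)) (vcons (Vec Nat zero) zero (vnil Nat) (vnil (Vec Nat zero))) (vcons (Vec (Vec Nat zero) (succ zero)) (succ zero) (vcons (Vec Nat zero) zero (vnil Nat) (vnil (Vec Nat zero))) (vcons (Vec (Vec Nat zero) (succ zero)) zero (vcons (Vec Nat zero) zero (vnil Nat) (vnil (Vec Nat zero))) (vnil (Vec (Vec Nat zero) (succ zero)))))) (vcons (Vec (Vec Nat zero) (succ zero)) (succ (succ zero)) (vcons (Vec Nat zero) zero (vnil Nat) (vnil (Vec Nat zero))) (vcons (Vec (Vec Nat zero) (succ zero)) (succ zero) (vcons (Vec Nat zero) zero (vnil Nat) (vnil (Vec Nat zero))) (vcons (Vec (Vec Nat zero) (succ zero)) zero (vcons (Vec Nat zero) zero (vnil Nat) (vnil (Vec Nat zero))) (vnil (Vec (Vec Nat zero) (succ zero))))))
reduction steps (normal order): 0
term was already normal: yes


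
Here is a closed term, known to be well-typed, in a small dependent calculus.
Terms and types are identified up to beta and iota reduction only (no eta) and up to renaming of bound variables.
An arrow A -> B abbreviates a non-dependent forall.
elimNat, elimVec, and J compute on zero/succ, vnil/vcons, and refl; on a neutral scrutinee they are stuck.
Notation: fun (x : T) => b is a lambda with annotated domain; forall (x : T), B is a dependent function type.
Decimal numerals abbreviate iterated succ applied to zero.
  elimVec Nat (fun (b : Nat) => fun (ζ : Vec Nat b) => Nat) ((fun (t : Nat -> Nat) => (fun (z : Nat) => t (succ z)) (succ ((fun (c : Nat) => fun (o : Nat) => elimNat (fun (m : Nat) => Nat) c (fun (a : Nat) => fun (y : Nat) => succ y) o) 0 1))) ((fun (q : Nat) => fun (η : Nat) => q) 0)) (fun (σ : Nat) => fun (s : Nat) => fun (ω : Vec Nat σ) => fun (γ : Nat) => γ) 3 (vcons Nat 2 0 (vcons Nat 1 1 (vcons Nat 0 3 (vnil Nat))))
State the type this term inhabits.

inferred type:
  Nat


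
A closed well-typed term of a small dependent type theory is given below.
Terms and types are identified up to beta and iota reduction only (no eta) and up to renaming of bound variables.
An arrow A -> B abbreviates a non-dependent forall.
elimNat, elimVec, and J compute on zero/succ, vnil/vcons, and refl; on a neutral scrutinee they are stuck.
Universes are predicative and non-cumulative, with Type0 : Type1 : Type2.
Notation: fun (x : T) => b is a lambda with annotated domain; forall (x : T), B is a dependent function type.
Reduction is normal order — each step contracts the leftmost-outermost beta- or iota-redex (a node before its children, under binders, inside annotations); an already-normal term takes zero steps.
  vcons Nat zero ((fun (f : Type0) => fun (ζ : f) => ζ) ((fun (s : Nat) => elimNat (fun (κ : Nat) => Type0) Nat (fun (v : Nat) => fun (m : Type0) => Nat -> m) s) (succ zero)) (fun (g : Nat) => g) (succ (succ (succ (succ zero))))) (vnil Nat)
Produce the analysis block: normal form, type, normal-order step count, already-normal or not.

reduced normal form:
  vcons Nat zero (succ (succ (succ (succ zero)))) (vnil Nat)
inferred type:
  Vec Nat (succ zero)
steps to reach normal form (normal order): 3
term was already normal: no
first redex: a beta-redex


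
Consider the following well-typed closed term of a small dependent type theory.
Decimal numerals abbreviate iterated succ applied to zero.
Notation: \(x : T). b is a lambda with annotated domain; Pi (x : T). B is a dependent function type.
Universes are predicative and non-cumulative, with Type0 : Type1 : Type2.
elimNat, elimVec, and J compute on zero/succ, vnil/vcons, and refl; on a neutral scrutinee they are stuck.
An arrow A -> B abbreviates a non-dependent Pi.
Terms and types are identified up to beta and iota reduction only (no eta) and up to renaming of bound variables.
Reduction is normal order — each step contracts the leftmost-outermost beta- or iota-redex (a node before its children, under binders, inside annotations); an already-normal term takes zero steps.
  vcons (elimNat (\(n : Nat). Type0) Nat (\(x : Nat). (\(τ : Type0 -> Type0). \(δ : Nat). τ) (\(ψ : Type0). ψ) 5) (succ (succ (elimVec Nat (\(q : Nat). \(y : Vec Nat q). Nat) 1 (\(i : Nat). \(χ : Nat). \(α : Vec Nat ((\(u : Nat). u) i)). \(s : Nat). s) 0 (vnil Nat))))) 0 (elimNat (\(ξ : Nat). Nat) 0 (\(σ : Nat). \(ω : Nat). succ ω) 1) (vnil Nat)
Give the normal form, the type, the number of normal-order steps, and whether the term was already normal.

reduced normal form:
  vcons Nat 0 1 (vnil Nat)
type:
  Vec Nat 1
steps to reach normal form (normal order): 21
already normal: no
first redex: an elimNat iota-redex


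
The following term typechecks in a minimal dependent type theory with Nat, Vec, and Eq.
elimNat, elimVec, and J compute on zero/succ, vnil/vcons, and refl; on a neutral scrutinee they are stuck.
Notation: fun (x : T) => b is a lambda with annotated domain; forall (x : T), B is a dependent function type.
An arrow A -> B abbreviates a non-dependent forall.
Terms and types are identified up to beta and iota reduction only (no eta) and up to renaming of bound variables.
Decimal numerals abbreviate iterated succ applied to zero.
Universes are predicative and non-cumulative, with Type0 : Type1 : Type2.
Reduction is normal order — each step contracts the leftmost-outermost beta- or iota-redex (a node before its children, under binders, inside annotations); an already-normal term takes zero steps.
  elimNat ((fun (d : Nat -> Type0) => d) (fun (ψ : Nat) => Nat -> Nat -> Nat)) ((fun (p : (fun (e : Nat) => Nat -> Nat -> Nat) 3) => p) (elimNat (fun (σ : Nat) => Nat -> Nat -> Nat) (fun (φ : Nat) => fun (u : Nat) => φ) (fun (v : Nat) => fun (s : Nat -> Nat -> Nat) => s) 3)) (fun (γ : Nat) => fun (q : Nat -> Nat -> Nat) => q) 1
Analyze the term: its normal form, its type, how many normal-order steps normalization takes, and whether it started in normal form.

reduced normal form:
  fun (d : Nat) => fun (ψ : Nat) => d
inferred type:
  Nat -> Nat -> Nat
steps to reach normal form (normal order): 15
term was already normal: no
first redex: an elimNat iota-redex


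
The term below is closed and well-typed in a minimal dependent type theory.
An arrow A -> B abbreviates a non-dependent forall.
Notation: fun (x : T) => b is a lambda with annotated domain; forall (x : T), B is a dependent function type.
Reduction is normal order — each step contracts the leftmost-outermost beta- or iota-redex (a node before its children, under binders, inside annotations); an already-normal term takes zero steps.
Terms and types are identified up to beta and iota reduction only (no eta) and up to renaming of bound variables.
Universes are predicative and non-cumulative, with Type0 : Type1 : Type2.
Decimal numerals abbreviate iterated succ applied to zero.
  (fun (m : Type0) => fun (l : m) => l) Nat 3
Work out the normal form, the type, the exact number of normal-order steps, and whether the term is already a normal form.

normal form:
  3
type:
  Nat
reduction steps (normal order): 2
already normal: no
first contracted redex: a beta-redex


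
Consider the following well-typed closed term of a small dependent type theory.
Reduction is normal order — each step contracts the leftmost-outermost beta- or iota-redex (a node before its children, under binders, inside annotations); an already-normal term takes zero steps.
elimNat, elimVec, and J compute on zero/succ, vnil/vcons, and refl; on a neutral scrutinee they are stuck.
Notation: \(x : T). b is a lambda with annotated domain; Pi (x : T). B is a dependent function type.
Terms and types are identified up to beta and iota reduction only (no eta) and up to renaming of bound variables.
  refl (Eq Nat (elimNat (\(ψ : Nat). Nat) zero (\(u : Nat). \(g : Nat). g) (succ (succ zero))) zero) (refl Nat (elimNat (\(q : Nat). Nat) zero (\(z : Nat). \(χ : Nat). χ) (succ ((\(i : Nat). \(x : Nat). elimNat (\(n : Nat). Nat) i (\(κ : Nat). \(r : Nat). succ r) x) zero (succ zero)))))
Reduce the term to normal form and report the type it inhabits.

resulting normal form:
  refl (Eq Nat zero zero) (refl Nat zero)
inferred type:
  Eq (Eq Nat zero zero) (refl Nat zero) (refl Nat zero)


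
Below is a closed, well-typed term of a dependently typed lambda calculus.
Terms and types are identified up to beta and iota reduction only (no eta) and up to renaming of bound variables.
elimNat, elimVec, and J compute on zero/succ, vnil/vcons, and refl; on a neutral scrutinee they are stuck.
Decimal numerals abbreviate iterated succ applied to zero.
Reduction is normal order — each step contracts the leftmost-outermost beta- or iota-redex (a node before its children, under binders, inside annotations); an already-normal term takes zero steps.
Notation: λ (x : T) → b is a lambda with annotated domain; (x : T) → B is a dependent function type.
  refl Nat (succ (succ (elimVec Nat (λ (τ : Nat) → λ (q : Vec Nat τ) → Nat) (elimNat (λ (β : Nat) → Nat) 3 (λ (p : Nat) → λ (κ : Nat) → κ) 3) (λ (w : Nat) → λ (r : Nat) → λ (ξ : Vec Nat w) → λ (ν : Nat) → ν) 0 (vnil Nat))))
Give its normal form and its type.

reduced normal form:
  refl Nat 5
inferred type:
  Eq Nat 5 5
observation: reduction starts at an elimVec iota-redex, and 11 normal-order steps reach the normal form.


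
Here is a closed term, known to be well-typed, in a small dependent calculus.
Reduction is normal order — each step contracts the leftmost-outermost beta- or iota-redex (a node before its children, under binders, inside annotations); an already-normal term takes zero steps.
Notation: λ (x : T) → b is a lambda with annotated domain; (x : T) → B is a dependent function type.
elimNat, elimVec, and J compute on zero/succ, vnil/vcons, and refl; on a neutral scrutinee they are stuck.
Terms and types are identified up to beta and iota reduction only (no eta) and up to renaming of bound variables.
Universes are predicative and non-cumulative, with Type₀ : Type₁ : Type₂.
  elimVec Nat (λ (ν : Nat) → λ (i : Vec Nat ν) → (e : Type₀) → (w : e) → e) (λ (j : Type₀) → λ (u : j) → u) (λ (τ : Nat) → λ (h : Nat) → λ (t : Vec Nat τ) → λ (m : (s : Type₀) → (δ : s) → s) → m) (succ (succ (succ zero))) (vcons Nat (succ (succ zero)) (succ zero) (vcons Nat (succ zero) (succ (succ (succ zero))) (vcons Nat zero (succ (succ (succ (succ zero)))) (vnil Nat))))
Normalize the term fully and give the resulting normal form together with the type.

normal form:
  λ (ν : Type₀) → λ (i : ν) → i
the term's type:
  (ν : Type₀) → (i : ν) → ν
observation: reduction starts at an elimVec iota-redex, and 16 normal-order steps reach the normal form.
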